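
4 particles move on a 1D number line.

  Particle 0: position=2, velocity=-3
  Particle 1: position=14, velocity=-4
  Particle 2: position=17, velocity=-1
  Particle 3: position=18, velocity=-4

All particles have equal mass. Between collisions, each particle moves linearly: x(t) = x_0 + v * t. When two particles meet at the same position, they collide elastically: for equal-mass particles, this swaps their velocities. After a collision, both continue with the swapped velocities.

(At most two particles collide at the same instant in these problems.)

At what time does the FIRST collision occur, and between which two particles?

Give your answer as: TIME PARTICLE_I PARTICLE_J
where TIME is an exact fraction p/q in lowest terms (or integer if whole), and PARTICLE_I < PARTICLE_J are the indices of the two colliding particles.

Answer: 1/3 2 3

Derivation:
Pair (0,1): pos 2,14 vel -3,-4 -> gap=12, closing at 1/unit, collide at t=12
Pair (1,2): pos 14,17 vel -4,-1 -> not approaching (rel speed -3 <= 0)
Pair (2,3): pos 17,18 vel -1,-4 -> gap=1, closing at 3/unit, collide at t=1/3
Earliest collision: t=1/3 between 2 and 3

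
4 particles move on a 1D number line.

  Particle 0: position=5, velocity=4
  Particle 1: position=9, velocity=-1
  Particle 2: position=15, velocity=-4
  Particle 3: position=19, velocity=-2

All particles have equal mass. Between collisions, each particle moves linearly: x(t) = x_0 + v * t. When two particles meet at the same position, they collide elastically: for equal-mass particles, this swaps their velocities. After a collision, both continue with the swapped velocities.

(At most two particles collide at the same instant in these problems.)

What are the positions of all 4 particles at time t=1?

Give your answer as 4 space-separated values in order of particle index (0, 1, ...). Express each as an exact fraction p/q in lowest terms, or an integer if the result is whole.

Answer: 8 9 11 17

Derivation:
Collision at t=4/5: particles 0 and 1 swap velocities; positions: p0=41/5 p1=41/5 p2=59/5 p3=87/5; velocities now: v0=-1 v1=4 v2=-4 v3=-2
Advance to t=1 (no further collisions before then); velocities: v0=-1 v1=4 v2=-4 v3=-2; positions = 8 9 11 17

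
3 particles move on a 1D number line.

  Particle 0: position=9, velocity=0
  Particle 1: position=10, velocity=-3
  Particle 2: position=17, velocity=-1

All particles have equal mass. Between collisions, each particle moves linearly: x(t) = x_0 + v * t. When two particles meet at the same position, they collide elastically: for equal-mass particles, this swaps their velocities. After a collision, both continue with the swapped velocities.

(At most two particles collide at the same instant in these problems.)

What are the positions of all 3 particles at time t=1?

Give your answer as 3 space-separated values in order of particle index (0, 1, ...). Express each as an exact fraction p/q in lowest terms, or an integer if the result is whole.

Answer: 7 9 16

Derivation:
Collision at t=1/3: particles 0 and 1 swap velocities; positions: p0=9 p1=9 p2=50/3; velocities now: v0=-3 v1=0 v2=-1
Advance to t=1 (no further collisions before then); velocities: v0=-3 v1=0 v2=-1; positions = 7 9 16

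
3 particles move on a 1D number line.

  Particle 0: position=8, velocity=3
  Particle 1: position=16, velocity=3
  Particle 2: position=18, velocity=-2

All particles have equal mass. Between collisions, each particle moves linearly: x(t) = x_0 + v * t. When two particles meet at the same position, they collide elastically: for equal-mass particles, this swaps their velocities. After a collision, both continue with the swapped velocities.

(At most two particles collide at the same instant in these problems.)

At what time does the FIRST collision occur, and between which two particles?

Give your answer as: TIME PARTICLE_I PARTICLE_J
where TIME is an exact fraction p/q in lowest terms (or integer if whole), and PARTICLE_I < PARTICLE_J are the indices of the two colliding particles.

Pair (0,1): pos 8,16 vel 3,3 -> not approaching (rel speed 0 <= 0)
Pair (1,2): pos 16,18 vel 3,-2 -> gap=2, closing at 5/unit, collide at t=2/5
Earliest collision: t=2/5 between 1 and 2

Answer: 2/5 1 2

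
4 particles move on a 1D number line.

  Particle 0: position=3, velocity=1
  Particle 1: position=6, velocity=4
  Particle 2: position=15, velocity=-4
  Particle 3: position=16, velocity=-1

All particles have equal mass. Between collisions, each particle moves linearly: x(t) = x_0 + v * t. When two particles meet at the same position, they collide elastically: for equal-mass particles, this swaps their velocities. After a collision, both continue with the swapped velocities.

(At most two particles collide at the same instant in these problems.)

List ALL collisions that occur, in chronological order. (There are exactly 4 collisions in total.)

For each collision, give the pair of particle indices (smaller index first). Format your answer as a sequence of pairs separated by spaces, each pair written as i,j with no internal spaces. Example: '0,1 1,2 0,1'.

Collision at t=9/8: particles 1 and 2 swap velocities; positions: p0=33/8 p1=21/2 p2=21/2 p3=119/8; velocities now: v0=1 v1=-4 v2=4 v3=-1
Collision at t=2: particles 2 and 3 swap velocities; positions: p0=5 p1=7 p2=14 p3=14; velocities now: v0=1 v1=-4 v2=-1 v3=4
Collision at t=12/5: particles 0 and 1 swap velocities; positions: p0=27/5 p1=27/5 p2=68/5 p3=78/5; velocities now: v0=-4 v1=1 v2=-1 v3=4
Collision at t=13/2: particles 1 and 2 swap velocities; positions: p0=-11 p1=19/2 p2=19/2 p3=32; velocities now: v0=-4 v1=-1 v2=1 v3=4

Answer: 1,2 2,3 0,1 1,2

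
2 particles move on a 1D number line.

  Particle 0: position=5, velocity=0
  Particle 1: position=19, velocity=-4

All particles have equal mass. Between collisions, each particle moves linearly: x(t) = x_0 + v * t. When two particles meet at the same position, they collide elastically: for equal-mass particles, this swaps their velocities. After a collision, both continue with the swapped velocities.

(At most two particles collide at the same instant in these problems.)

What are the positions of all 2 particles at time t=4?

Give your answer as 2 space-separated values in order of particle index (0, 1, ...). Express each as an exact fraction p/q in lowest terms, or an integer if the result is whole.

Collision at t=7/2: particles 0 and 1 swap velocities; positions: p0=5 p1=5; velocities now: v0=-4 v1=0
Advance to t=4 (no further collisions before then); velocities: v0=-4 v1=0; positions = 3 5

Answer: 3 5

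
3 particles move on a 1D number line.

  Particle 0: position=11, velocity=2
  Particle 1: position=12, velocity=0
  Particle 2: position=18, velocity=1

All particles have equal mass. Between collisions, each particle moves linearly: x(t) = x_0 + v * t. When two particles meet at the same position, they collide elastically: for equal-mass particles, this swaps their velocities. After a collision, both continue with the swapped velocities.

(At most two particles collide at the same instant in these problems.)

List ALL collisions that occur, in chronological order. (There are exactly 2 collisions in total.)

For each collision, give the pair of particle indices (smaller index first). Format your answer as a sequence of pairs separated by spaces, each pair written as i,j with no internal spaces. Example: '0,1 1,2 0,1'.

Answer: 0,1 1,2

Derivation:
Collision at t=1/2: particles 0 and 1 swap velocities; positions: p0=12 p1=12 p2=37/2; velocities now: v0=0 v1=2 v2=1
Collision at t=7: particles 1 and 2 swap velocities; positions: p0=12 p1=25 p2=25; velocities now: v0=0 v1=1 v2=2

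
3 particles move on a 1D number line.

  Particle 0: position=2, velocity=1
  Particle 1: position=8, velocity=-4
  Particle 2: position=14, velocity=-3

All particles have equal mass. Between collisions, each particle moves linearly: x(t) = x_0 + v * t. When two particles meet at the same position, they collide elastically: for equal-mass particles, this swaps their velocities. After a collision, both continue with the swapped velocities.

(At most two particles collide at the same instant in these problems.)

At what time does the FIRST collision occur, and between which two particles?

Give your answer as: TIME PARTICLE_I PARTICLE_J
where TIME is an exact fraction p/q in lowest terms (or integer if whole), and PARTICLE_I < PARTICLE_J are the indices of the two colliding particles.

Pair (0,1): pos 2,8 vel 1,-4 -> gap=6, closing at 5/unit, collide at t=6/5
Pair (1,2): pos 8,14 vel -4,-3 -> not approaching (rel speed -1 <= 0)
Earliest collision: t=6/5 between 0 and 1

Answer: 6/5 0 1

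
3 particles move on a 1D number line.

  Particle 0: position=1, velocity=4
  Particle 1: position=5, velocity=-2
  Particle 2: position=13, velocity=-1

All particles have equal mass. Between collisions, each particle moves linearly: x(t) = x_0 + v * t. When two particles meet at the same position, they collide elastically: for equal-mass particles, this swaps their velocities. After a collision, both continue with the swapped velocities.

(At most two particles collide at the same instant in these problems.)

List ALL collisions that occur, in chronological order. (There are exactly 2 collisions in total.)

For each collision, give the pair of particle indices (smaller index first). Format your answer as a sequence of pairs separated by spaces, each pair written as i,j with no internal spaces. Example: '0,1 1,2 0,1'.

Answer: 0,1 1,2

Derivation:
Collision at t=2/3: particles 0 and 1 swap velocities; positions: p0=11/3 p1=11/3 p2=37/3; velocities now: v0=-2 v1=4 v2=-1
Collision at t=12/5: particles 1 and 2 swap velocities; positions: p0=1/5 p1=53/5 p2=53/5; velocities now: v0=-2 v1=-1 v2=4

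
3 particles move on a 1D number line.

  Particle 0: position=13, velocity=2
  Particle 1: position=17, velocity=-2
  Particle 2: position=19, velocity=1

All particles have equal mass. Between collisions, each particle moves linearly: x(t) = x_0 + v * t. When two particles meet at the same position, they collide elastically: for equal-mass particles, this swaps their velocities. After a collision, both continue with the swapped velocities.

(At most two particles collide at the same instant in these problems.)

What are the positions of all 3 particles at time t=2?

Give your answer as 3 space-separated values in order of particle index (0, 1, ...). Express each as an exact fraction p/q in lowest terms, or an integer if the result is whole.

Answer: 13 17 21

Derivation:
Collision at t=1: particles 0 and 1 swap velocities; positions: p0=15 p1=15 p2=20; velocities now: v0=-2 v1=2 v2=1
Advance to t=2 (no further collisions before then); velocities: v0=-2 v1=2 v2=1; positions = 13 17 21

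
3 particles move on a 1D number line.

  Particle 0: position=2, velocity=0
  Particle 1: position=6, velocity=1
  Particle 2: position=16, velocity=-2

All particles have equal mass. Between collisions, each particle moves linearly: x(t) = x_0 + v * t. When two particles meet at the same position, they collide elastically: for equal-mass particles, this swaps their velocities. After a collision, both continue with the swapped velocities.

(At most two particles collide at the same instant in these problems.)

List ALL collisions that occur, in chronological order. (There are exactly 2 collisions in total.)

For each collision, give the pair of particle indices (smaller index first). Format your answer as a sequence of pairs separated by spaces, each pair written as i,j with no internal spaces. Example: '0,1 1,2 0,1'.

Collision at t=10/3: particles 1 and 2 swap velocities; positions: p0=2 p1=28/3 p2=28/3; velocities now: v0=0 v1=-2 v2=1
Collision at t=7: particles 0 and 1 swap velocities; positions: p0=2 p1=2 p2=13; velocities now: v0=-2 v1=0 v2=1

Answer: 1,2 0,1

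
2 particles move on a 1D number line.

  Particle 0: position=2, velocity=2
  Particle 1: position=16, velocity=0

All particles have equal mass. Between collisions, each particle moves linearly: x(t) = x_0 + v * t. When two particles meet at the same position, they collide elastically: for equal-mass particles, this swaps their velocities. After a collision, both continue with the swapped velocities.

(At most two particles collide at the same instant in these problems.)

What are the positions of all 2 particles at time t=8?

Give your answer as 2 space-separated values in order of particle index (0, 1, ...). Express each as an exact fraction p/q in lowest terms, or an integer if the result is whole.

Answer: 16 18

Derivation:
Collision at t=7: particles 0 and 1 swap velocities; positions: p0=16 p1=16; velocities now: v0=0 v1=2
Advance to t=8 (no further collisions before then); velocities: v0=0 v1=2; positions = 16 18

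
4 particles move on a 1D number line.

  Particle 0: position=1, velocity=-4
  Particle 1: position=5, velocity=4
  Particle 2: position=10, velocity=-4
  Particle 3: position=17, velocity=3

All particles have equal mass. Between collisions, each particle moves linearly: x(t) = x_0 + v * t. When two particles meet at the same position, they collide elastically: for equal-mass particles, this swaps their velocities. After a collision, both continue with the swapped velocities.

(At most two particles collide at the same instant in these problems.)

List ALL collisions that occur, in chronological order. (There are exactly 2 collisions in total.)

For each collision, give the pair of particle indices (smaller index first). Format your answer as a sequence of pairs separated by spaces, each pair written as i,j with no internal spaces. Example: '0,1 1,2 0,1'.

Collision at t=5/8: particles 1 and 2 swap velocities; positions: p0=-3/2 p1=15/2 p2=15/2 p3=151/8; velocities now: v0=-4 v1=-4 v2=4 v3=3
Collision at t=12: particles 2 and 3 swap velocities; positions: p0=-47 p1=-38 p2=53 p3=53; velocities now: v0=-4 v1=-4 v2=3 v3=4

Answer: 1,2 2,3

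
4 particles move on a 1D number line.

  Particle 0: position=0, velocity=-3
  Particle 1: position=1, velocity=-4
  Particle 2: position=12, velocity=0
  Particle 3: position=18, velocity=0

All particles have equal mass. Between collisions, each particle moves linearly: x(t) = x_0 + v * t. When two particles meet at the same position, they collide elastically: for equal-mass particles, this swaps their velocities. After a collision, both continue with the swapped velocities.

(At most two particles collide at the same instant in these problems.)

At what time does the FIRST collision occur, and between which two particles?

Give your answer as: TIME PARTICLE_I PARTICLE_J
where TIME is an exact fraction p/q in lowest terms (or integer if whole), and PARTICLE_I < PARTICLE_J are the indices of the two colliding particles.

Pair (0,1): pos 0,1 vel -3,-4 -> gap=1, closing at 1/unit, collide at t=1
Pair (1,2): pos 1,12 vel -4,0 -> not approaching (rel speed -4 <= 0)
Pair (2,3): pos 12,18 vel 0,0 -> not approaching (rel speed 0 <= 0)
Earliest collision: t=1 between 0 and 1

Answer: 1 0 1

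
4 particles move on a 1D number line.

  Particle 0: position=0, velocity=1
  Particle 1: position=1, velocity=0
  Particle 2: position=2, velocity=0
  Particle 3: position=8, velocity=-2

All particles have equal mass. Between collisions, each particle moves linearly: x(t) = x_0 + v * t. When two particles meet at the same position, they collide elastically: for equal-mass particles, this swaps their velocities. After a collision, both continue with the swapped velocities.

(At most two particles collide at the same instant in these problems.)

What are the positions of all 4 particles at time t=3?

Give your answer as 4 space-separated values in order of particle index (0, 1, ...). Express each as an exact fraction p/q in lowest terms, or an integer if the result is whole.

Collision at t=1: particles 0 and 1 swap velocities; positions: p0=1 p1=1 p2=2 p3=6; velocities now: v0=0 v1=1 v2=0 v3=-2
Collision at t=2: particles 1 and 2 swap velocities; positions: p0=1 p1=2 p2=2 p3=4; velocities now: v0=0 v1=0 v2=1 v3=-2
Collision at t=8/3: particles 2 and 3 swap velocities; positions: p0=1 p1=2 p2=8/3 p3=8/3; velocities now: v0=0 v1=0 v2=-2 v3=1
Collision at t=3: particles 1 and 2 swap velocities; positions: p0=1 p1=2 p2=2 p3=3; velocities now: v0=0 v1=-2 v2=0 v3=1
Advance to t=3 (no further collisions before then); velocities: v0=0 v1=-2 v2=0 v3=1; positions = 1 2 2 3

Answer: 1 2 2 3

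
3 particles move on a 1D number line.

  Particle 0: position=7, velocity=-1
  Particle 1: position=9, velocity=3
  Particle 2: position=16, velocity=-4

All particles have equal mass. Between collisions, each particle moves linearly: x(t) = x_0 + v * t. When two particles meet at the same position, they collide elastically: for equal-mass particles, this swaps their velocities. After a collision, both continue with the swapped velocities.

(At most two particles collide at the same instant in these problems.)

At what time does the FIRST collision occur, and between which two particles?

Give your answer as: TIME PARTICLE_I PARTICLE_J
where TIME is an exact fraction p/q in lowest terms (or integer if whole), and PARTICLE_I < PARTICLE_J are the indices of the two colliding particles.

Pair (0,1): pos 7,9 vel -1,3 -> not approaching (rel speed -4 <= 0)
Pair (1,2): pos 9,16 vel 3,-4 -> gap=7, closing at 7/unit, collide at t=1
Earliest collision: t=1 between 1 and 2

Answer: 1 1 2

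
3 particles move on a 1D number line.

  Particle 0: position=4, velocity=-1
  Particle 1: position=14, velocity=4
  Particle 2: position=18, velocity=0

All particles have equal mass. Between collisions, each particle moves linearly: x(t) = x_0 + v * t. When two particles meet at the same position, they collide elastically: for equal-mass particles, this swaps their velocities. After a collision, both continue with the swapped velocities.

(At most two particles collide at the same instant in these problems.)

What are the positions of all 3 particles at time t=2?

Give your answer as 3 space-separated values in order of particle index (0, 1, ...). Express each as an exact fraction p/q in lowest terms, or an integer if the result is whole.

Answer: 2 18 22

Derivation:
Collision at t=1: particles 1 and 2 swap velocities; positions: p0=3 p1=18 p2=18; velocities now: v0=-1 v1=0 v2=4
Advance to t=2 (no further collisions before then); velocities: v0=-1 v1=0 v2=4; positions = 2 18 22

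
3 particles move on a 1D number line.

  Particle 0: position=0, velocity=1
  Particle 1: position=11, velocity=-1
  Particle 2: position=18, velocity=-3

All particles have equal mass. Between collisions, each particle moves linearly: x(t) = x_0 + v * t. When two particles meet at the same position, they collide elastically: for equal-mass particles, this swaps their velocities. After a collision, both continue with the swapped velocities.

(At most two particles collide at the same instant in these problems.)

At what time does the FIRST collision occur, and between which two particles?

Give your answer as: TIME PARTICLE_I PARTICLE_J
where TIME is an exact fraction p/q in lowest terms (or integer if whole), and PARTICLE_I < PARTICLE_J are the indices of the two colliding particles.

Answer: 7/2 1 2

Derivation:
Pair (0,1): pos 0,11 vel 1,-1 -> gap=11, closing at 2/unit, collide at t=11/2
Pair (1,2): pos 11,18 vel -1,-3 -> gap=7, closing at 2/unit, collide at t=7/2
Earliest collision: t=7/2 between 1 and 2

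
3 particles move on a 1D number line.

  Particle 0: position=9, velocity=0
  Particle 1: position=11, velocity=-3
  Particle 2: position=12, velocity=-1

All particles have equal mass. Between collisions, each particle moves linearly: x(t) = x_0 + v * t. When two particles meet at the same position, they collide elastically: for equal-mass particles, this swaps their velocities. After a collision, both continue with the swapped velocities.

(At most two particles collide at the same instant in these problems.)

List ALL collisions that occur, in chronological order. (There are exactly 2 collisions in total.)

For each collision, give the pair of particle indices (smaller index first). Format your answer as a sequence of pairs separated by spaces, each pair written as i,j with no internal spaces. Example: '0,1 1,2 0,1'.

Collision at t=2/3: particles 0 and 1 swap velocities; positions: p0=9 p1=9 p2=34/3; velocities now: v0=-3 v1=0 v2=-1
Collision at t=3: particles 1 and 2 swap velocities; positions: p0=2 p1=9 p2=9; velocities now: v0=-3 v1=-1 v2=0

Answer: 0,1 1,2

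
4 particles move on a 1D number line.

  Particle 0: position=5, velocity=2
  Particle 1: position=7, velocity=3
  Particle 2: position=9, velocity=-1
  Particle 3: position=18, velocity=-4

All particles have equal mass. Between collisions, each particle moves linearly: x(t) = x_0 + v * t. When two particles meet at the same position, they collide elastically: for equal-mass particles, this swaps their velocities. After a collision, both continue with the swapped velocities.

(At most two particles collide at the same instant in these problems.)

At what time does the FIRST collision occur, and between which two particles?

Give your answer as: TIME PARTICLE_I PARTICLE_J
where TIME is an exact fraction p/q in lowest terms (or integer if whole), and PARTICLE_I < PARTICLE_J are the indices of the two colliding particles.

Answer: 1/2 1 2

Derivation:
Pair (0,1): pos 5,7 vel 2,3 -> not approaching (rel speed -1 <= 0)
Pair (1,2): pos 7,9 vel 3,-1 -> gap=2, closing at 4/unit, collide at t=1/2
Pair (2,3): pos 9,18 vel -1,-4 -> gap=9, closing at 3/unit, collide at t=3
Earliest collision: t=1/2 between 1 and 2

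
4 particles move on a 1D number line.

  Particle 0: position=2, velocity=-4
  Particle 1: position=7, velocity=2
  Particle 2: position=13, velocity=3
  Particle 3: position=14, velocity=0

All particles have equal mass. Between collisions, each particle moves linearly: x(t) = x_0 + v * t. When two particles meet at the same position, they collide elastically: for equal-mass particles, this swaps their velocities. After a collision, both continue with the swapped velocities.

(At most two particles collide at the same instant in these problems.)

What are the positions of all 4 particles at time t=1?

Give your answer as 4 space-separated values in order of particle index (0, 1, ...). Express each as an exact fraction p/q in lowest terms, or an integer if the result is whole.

Collision at t=1/3: particles 2 and 3 swap velocities; positions: p0=2/3 p1=23/3 p2=14 p3=14; velocities now: v0=-4 v1=2 v2=0 v3=3
Advance to t=1 (no further collisions before then); velocities: v0=-4 v1=2 v2=0 v3=3; positions = -2 9 14 16

Answer: -2 9 14 16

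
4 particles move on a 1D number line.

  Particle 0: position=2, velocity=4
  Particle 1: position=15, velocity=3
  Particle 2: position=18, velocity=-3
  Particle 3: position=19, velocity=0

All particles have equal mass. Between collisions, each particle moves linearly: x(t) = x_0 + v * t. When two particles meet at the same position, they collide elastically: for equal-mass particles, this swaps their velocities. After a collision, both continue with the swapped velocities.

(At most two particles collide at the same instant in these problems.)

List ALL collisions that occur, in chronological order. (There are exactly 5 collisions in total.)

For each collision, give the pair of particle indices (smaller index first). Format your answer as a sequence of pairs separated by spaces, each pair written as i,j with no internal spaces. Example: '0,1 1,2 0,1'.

Answer: 1,2 2,3 0,1 1,2 2,3

Derivation:
Collision at t=1/2: particles 1 and 2 swap velocities; positions: p0=4 p1=33/2 p2=33/2 p3=19; velocities now: v0=4 v1=-3 v2=3 v3=0
Collision at t=4/3: particles 2 and 3 swap velocities; positions: p0=22/3 p1=14 p2=19 p3=19; velocities now: v0=4 v1=-3 v2=0 v3=3
Collision at t=16/7: particles 0 and 1 swap velocities; positions: p0=78/7 p1=78/7 p2=19 p3=153/7; velocities now: v0=-3 v1=4 v2=0 v3=3
Collision at t=17/4: particles 1 and 2 swap velocities; positions: p0=21/4 p1=19 p2=19 p3=111/4; velocities now: v0=-3 v1=0 v2=4 v3=3
Collision at t=13: particles 2 and 3 swap velocities; positions: p0=-21 p1=19 p2=54 p3=54; velocities now: v0=-3 v1=0 v2=3 v3=4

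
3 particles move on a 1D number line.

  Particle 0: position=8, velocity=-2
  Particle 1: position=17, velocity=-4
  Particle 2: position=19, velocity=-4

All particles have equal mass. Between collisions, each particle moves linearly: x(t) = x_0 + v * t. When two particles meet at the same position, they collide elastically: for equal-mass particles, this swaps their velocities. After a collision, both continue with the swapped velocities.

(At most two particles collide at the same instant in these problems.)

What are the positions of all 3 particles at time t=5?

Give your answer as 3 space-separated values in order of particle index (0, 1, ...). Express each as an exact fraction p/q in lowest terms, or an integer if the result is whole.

Answer: -3 -2 -1

Derivation:
Collision at t=9/2: particles 0 and 1 swap velocities; positions: p0=-1 p1=-1 p2=1; velocities now: v0=-4 v1=-2 v2=-4
Advance to t=5 (no further collisions before then); velocities: v0=-4 v1=-2 v2=-4; positions = -3 -2 -1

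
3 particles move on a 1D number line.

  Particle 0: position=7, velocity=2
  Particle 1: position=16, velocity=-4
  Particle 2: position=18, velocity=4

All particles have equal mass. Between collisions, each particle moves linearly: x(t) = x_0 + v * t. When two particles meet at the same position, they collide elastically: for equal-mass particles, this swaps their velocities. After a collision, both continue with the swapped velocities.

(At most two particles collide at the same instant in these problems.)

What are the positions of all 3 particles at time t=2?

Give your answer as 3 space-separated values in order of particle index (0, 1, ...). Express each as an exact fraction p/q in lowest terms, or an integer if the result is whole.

Collision at t=3/2: particles 0 and 1 swap velocities; positions: p0=10 p1=10 p2=24; velocities now: v0=-4 v1=2 v2=4
Advance to t=2 (no further collisions before then); velocities: v0=-4 v1=2 v2=4; positions = 8 11 26

Answer: 8 11 26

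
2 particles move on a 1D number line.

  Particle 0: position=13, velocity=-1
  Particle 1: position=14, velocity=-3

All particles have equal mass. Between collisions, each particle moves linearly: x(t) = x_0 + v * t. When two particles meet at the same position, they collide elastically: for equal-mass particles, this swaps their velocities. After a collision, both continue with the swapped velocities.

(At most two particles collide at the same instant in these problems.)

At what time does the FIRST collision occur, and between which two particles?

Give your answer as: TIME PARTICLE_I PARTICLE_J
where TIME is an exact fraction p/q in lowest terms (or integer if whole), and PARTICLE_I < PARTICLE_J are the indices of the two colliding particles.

Pair (0,1): pos 13,14 vel -1,-3 -> gap=1, closing at 2/unit, collide at t=1/2
Earliest collision: t=1/2 between 0 and 1

Answer: 1/2 0 1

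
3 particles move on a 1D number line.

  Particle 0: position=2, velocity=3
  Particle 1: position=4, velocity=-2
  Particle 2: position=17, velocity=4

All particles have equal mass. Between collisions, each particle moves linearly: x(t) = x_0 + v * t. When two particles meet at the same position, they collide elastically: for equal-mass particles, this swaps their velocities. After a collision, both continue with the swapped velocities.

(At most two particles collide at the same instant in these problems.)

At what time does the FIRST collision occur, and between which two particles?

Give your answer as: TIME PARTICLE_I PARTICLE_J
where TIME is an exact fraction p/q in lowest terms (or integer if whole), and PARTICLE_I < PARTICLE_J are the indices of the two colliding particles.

Answer: 2/5 0 1

Derivation:
Pair (0,1): pos 2,4 vel 3,-2 -> gap=2, closing at 5/unit, collide at t=2/5
Pair (1,2): pos 4,17 vel -2,4 -> not approaching (rel speed -6 <= 0)
Earliest collision: t=2/5 between 0 and 1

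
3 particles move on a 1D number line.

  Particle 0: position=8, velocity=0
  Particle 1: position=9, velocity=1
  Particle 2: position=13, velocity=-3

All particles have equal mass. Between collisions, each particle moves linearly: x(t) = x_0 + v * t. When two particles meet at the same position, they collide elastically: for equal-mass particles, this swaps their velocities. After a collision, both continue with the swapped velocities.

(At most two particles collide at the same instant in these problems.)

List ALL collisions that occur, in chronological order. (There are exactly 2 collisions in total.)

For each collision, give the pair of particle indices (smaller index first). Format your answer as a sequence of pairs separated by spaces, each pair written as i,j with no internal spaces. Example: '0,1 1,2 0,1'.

Collision at t=1: particles 1 and 2 swap velocities; positions: p0=8 p1=10 p2=10; velocities now: v0=0 v1=-3 v2=1
Collision at t=5/3: particles 0 and 1 swap velocities; positions: p0=8 p1=8 p2=32/3; velocities now: v0=-3 v1=0 v2=1

Answer: 1,2 0,1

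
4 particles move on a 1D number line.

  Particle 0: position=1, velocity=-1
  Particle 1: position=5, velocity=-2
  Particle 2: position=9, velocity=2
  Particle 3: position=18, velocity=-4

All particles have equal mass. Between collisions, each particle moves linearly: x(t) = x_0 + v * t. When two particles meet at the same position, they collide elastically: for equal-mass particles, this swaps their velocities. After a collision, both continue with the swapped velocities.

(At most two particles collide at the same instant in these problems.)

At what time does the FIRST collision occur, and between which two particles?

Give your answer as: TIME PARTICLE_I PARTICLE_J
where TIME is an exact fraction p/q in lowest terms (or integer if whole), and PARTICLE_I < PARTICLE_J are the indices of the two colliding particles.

Pair (0,1): pos 1,5 vel -1,-2 -> gap=4, closing at 1/unit, collide at t=4
Pair (1,2): pos 5,9 vel -2,2 -> not approaching (rel speed -4 <= 0)
Pair (2,3): pos 9,18 vel 2,-4 -> gap=9, closing at 6/unit, collide at t=3/2
Earliest collision: t=3/2 between 2 and 3

Answer: 3/2 2 3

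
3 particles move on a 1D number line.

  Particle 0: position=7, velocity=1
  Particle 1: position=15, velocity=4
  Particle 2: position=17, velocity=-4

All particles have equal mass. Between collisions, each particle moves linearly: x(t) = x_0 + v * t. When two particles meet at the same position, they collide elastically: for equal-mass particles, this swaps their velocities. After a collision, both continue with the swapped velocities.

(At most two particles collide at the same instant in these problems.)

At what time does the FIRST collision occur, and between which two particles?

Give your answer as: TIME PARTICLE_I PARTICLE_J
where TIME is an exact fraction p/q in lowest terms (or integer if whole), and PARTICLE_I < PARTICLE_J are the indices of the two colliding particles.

Answer: 1/4 1 2

Derivation:
Pair (0,1): pos 7,15 vel 1,4 -> not approaching (rel speed -3 <= 0)
Pair (1,2): pos 15,17 vel 4,-4 -> gap=2, closing at 8/unit, collide at t=1/4
Earliest collision: t=1/4 between 1 and 2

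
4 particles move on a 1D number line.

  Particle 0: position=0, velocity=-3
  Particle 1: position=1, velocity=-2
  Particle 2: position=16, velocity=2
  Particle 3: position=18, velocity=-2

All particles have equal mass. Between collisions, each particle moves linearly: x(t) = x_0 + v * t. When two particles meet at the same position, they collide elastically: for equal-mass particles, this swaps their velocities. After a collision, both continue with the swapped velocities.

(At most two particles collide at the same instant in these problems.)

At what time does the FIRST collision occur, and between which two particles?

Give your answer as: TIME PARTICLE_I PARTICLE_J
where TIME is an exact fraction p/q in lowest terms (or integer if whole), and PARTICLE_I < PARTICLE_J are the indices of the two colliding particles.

Pair (0,1): pos 0,1 vel -3,-2 -> not approaching (rel speed -1 <= 0)
Pair (1,2): pos 1,16 vel -2,2 -> not approaching (rel speed -4 <= 0)
Pair (2,3): pos 16,18 vel 2,-2 -> gap=2, closing at 4/unit, collide at t=1/2
Earliest collision: t=1/2 between 2 and 3

Answer: 1/2 2 3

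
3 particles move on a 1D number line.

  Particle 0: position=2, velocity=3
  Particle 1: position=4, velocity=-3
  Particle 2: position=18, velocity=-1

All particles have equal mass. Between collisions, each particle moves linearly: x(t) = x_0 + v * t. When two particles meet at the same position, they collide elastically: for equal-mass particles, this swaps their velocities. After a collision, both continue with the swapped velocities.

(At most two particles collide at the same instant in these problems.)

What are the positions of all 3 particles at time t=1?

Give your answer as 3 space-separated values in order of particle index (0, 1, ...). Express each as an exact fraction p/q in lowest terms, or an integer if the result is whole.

Answer: 1 5 17

Derivation:
Collision at t=1/3: particles 0 and 1 swap velocities; positions: p0=3 p1=3 p2=53/3; velocities now: v0=-3 v1=3 v2=-1
Advance to t=1 (no further collisions before then); velocities: v0=-3 v1=3 v2=-1; positions = 1 5 17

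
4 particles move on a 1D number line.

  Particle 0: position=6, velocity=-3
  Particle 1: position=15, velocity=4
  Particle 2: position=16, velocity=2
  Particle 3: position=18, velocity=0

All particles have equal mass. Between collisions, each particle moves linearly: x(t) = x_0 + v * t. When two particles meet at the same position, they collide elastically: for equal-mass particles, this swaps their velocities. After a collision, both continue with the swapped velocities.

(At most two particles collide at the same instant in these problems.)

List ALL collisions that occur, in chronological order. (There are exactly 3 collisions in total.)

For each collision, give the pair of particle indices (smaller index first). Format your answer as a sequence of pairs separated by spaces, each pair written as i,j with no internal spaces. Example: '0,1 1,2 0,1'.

Answer: 1,2 2,3 1,2

Derivation:
Collision at t=1/2: particles 1 and 2 swap velocities; positions: p0=9/2 p1=17 p2=17 p3=18; velocities now: v0=-3 v1=2 v2=4 v3=0
Collision at t=3/4: particles 2 and 3 swap velocities; positions: p0=15/4 p1=35/2 p2=18 p3=18; velocities now: v0=-3 v1=2 v2=0 v3=4
Collision at t=1: particles 1 and 2 swap velocities; positions: p0=3 p1=18 p2=18 p3=19; velocities now: v0=-3 v1=0 v2=2 v3=4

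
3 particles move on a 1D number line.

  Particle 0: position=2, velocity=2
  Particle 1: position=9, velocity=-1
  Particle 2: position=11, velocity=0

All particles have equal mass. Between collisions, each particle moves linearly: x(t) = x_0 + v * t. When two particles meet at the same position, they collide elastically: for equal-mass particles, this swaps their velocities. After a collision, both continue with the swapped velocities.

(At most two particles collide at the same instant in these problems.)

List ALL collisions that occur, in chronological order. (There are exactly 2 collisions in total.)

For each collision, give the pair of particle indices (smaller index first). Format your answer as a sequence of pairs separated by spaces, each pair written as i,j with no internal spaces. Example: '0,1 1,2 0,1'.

Collision at t=7/3: particles 0 and 1 swap velocities; positions: p0=20/3 p1=20/3 p2=11; velocities now: v0=-1 v1=2 v2=0
Collision at t=9/2: particles 1 and 2 swap velocities; positions: p0=9/2 p1=11 p2=11; velocities now: v0=-1 v1=0 v2=2

Answer: 0,1 1,2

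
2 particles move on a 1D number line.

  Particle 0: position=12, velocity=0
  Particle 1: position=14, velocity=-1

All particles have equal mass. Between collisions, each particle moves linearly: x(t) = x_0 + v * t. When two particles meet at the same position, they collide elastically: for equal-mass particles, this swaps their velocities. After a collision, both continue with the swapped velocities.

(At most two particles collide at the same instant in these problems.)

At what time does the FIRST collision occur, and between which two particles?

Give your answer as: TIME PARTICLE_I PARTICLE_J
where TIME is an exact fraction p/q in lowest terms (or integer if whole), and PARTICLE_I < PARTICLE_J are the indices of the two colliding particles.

Pair (0,1): pos 12,14 vel 0,-1 -> gap=2, closing at 1/unit, collide at t=2
Earliest collision: t=2 between 0 and 1

Answer: 2 0 1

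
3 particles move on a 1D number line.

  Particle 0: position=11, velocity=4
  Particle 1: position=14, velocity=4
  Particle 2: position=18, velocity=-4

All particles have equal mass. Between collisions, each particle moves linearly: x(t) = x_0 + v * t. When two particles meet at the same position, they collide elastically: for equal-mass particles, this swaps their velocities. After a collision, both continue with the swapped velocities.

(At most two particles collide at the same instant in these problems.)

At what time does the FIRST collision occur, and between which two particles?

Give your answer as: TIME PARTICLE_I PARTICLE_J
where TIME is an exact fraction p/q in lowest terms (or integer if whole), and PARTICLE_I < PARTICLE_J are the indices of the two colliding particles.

Answer: 1/2 1 2

Derivation:
Pair (0,1): pos 11,14 vel 4,4 -> not approaching (rel speed 0 <= 0)
Pair (1,2): pos 14,18 vel 4,-4 -> gap=4, closing at 8/unit, collide at t=1/2
Earliest collision: t=1/2 between 1 and 2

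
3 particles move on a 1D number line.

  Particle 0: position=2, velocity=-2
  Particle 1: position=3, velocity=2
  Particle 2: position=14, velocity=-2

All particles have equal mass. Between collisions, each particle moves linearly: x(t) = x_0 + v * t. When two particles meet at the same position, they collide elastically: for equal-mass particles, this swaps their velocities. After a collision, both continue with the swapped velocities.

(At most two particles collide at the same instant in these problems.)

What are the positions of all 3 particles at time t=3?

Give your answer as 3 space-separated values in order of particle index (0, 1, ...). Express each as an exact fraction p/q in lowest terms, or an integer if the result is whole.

Answer: -4 8 9

Derivation:
Collision at t=11/4: particles 1 and 2 swap velocities; positions: p0=-7/2 p1=17/2 p2=17/2; velocities now: v0=-2 v1=-2 v2=2
Advance to t=3 (no further collisions before then); velocities: v0=-2 v1=-2 v2=2; positions = -4 8 9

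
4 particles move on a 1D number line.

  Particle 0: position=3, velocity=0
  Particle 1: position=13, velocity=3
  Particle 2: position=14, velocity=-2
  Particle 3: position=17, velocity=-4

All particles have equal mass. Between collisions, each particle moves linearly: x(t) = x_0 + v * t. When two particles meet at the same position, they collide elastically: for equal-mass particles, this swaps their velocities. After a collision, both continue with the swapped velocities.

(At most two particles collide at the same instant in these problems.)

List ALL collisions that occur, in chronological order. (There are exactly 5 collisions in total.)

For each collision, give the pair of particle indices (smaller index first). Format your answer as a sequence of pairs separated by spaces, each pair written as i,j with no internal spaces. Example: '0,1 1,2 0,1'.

Answer: 1,2 2,3 1,2 0,1 1,2

Derivation:
Collision at t=1/5: particles 1 and 2 swap velocities; positions: p0=3 p1=68/5 p2=68/5 p3=81/5; velocities now: v0=0 v1=-2 v2=3 v3=-4
Collision at t=4/7: particles 2 and 3 swap velocities; positions: p0=3 p1=90/7 p2=103/7 p3=103/7; velocities now: v0=0 v1=-2 v2=-4 v3=3
Collision at t=3/2: particles 1 and 2 swap velocities; positions: p0=3 p1=11 p2=11 p3=35/2; velocities now: v0=0 v1=-4 v2=-2 v3=3
Collision at t=7/2: particles 0 and 1 swap velocities; positions: p0=3 p1=3 p2=7 p3=47/2; velocities now: v0=-4 v1=0 v2=-2 v3=3
Collision at t=11/2: particles 1 and 2 swap velocities; positions: p0=-5 p1=3 p2=3 p3=59/2; velocities now: v0=-4 v1=-2 v2=0 v3=3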